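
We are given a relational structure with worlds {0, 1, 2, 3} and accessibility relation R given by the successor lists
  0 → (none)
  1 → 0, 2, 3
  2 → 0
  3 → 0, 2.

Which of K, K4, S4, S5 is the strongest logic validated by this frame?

Transitive (axiom 4): yes — every two-step R-path is closed by a direct edge.
Reflexive (axiom T): no — 0 is not related to itself.
Euclidean (axiom 5): no — 1 R 0 and 1 R 2, but not 0 R 2.
So F validates K, K4; S4 would additionally require R to be reflexive. The strongest is K4.

K4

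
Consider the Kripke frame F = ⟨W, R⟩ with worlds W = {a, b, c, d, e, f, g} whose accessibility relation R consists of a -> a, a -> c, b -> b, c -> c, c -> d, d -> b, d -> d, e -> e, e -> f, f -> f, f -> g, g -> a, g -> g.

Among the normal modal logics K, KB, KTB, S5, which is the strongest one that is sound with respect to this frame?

Symmetric (axiom B): no — a R c but not c R a.
Reflexive (axiom T): yes — every world is R-related to itself.
Euclidean (axiom 5): no — a R c and a R a, but not c R a.
So F validates K; KB would additionally require R to be symmetric. The strongest is K.

K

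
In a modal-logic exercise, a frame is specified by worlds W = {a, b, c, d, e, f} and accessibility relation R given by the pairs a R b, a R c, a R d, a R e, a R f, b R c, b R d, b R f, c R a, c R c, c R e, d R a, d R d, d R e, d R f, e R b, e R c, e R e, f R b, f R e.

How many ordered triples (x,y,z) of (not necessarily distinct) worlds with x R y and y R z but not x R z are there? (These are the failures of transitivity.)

24

Enumerating: (a,c,a), (a,d,a), (b,c,a), (b,c,e), (b,d,a), (b,d,e), (b,f,b), (b,f,e), (c,a,b), (c,a,d), (c,a,f), (c,e,b), … and 12 more.
Total: 24.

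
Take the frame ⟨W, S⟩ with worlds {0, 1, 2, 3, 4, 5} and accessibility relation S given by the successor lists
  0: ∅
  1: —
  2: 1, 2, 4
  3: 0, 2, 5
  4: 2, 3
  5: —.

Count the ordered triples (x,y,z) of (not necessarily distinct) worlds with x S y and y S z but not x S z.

Enumerating: (2,4,3), (3,2,1), (3,2,4), (4,2,1), (4,2,4), (4,3,0), (4,3,5).

7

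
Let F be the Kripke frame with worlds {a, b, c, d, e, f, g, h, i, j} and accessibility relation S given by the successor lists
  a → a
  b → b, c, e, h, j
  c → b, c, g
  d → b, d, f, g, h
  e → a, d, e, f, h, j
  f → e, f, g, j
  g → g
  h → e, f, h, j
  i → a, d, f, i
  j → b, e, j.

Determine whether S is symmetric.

Symmetric: no — b S e but not e S b.

No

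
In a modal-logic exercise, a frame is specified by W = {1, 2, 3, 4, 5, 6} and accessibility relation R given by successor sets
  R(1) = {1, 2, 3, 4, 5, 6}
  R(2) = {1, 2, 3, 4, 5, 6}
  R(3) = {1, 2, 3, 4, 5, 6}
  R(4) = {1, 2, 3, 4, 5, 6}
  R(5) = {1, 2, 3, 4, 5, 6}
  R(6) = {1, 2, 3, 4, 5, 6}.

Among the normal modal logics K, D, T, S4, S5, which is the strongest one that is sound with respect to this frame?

Serial (axiom D): yes — every world has a successor (e.g. 1 R 1).
Reflexive (axiom T): yes — every world is R-related to itself.
Transitive (axiom 4): yes — every two-step R-path is closed by a direct edge.
Euclidean (axiom 5): yes — any two successors of a common world are R-related.
So F validates K, D, T, S4, S5. The strongest is S5.

S5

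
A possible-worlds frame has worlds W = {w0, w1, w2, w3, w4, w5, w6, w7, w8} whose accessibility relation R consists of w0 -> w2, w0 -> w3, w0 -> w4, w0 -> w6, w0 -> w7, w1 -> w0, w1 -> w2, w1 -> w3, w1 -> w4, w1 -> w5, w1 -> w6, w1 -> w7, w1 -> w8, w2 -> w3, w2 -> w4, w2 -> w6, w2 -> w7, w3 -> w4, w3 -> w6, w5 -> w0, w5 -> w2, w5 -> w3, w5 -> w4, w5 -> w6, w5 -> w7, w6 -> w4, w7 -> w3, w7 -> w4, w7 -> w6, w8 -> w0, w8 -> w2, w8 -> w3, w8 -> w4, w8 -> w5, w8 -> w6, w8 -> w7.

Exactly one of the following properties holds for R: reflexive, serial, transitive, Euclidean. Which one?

transitive

Reflexive: no — w0 is not related to itself.
Serial: no — w4 has no R-successor.
Transitive: yes — every two-step R-path is closed by a direct edge.
Euclidean: no — w0 R w3 and w0 R w2, but not w3 R w2.
Only transitive holds.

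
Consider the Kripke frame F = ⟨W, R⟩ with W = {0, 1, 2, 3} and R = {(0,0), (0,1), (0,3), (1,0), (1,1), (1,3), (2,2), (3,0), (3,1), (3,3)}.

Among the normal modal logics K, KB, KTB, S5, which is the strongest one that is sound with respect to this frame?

Symmetric (axiom B): yes — every pair in R has its reverse in R.
Reflexive (axiom T): yes — every world is R-related to itself.
Euclidean (axiom 5): yes — any two successors of a common world are R-related.
So F validates K, KB, KTB, S5. The strongest is S5.

S5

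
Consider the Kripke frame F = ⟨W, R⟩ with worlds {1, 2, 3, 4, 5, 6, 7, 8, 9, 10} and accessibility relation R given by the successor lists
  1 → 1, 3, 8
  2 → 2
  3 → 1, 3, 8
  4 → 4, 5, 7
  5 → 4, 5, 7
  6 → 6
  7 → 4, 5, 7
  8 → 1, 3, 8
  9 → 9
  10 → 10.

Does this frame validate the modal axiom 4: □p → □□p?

Axiom 4 corresponds to the accessibility relation being transitive.
Transitive: yes — every two-step R-path is closed by a direct edge.

Yes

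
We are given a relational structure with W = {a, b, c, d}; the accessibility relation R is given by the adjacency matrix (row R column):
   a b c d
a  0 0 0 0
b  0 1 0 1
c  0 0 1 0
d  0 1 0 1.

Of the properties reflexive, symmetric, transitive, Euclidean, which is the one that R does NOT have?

Reflexive: no — a is not related to itself.
Symmetric: yes — every pair in R has its reverse in R.
Transitive: yes — every two-step R-path is closed by a direct edge.
Euclidean: yes — any two successors of a common world are R-related.
Only reflexive fails.

reflexive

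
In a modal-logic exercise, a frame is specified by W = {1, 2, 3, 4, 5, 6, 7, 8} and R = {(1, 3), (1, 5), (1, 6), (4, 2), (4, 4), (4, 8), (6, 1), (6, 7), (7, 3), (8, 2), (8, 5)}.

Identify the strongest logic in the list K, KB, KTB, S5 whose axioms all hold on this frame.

K

Symmetric (axiom B): no — 1 R 3 but not 3 R 1.
Reflexive (axiom T): no — 1 is not related to itself.
Euclidean (axiom 5): no — 1 R 3 and 1 R 5, but not 3 R 5.
So F validates K; KB would additionally require R to be symmetric. The strongest is K.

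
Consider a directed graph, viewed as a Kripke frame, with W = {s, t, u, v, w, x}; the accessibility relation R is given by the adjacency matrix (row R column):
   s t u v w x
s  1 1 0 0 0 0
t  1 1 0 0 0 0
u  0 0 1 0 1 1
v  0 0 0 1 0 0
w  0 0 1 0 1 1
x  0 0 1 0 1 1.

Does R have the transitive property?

Yes

Transitive: yes — every two-step R-path is closed by a direct edge.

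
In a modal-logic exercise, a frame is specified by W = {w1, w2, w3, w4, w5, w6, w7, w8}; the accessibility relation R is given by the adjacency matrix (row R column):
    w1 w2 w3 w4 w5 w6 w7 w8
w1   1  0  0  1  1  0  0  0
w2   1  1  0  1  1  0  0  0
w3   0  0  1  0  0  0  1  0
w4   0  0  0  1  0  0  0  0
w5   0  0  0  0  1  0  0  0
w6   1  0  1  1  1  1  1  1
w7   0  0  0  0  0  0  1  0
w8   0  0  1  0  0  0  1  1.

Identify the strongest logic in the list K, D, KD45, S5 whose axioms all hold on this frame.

Serial (axiom D): yes — every world has a successor (e.g. w1 R w1).
Euclidean (axiom 5): no — w1 R w4 and w1 R w5, but not w4 R w5.
Transitive (axiom 4): yes — every two-step R-path is closed by a direct edge.
Reflexive (axiom T): yes — every world is R-related to itself.
So F validates K, D; KD45 would additionally require R to be Euclidean. The strongest is D.

D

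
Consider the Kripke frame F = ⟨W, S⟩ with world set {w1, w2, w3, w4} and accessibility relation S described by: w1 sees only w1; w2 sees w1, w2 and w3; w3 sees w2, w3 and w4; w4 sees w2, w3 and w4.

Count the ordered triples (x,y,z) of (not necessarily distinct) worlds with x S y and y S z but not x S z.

3

Enumerating: (w2,w3,w4), (w3,w2,w1), (w4,w2,w1).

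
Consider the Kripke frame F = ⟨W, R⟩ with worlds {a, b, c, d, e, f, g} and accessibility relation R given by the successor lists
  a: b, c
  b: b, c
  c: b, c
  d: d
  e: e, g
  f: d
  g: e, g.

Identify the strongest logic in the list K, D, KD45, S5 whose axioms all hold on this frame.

KD45

Serial (axiom D): yes — every world has a successor (e.g. a R b).
Euclidean (axiom 5): yes — any two successors of a common world are R-related.
Transitive (axiom 4): yes — every two-step R-path is closed by a direct edge.
Reflexive (axiom T): no — a is not related to itself.
So F validates K, D, KD45; S5 would additionally require R to be reflexive. The strongest is KD45.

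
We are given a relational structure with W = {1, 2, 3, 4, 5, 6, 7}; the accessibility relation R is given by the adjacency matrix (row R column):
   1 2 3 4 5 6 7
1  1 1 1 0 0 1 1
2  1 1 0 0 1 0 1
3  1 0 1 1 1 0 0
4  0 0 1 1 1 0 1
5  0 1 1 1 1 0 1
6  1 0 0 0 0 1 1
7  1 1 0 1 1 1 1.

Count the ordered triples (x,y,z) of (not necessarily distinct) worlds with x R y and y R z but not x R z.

34

Enumerating: (1,2,5), (1,3,4), (1,3,5), (1,7,4), (1,7,5), (2,1,3), (2,1,6), (2,5,3), (2,5,4), (2,7,4), (2,7,6), (3,1,2), … and 22 more.
Total: 34.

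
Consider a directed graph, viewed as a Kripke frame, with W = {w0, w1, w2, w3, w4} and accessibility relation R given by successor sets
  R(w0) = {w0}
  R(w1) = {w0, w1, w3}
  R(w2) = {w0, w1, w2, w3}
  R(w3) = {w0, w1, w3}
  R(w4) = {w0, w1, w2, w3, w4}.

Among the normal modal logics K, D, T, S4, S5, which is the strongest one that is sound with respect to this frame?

S4

Serial (axiom D): yes — every world has a successor (e.g. w0 R w0).
Reflexive (axiom T): yes — every world is R-related to itself.
Transitive (axiom 4): yes — every two-step R-path is closed by a direct edge.
Euclidean (axiom 5): no — w1 R w0 and w1 R w3, but not w0 R w3.
So F validates K, D, T, S4; S5 would additionally require R to be Euclidean. The strongest is S4.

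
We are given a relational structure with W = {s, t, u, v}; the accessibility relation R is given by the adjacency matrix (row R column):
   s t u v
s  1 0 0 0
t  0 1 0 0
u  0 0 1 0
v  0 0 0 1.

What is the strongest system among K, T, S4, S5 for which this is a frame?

S5

Reflexive (axiom T): yes — every world is R-related to itself.
Transitive (axiom 4): yes — every two-step R-path is closed by a direct edge.
Euclidean (axiom 5): yes — any two successors of a common world are R-related.
So F validates K, T, S4, S5. The strongest is S5.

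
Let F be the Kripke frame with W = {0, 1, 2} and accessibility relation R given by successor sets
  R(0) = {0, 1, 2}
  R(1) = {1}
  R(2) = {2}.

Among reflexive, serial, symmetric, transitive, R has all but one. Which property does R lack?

symmetric

Reflexive: yes — every world is R-related to itself.
Serial: yes — every world has a successor (e.g. 0 R 0).
Symmetric: no — 0 R 1 but not 1 R 0.
Transitive: yes — every two-step R-path is closed by a direct edge.
Only symmetric fails.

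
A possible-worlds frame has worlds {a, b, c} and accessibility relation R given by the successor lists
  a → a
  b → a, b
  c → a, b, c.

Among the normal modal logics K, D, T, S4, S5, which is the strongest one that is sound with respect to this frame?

S4

Serial (axiom D): yes — every world has a successor (e.g. a R a).
Reflexive (axiom T): yes — every world is R-related to itself.
Transitive (axiom 4): yes — every two-step R-path is closed by a direct edge.
Euclidean (axiom 5): no — c R a and c R b, but not a R b.
So F validates K, D, T, S4; S5 would additionally require R to be Euclidean. The strongest is S4.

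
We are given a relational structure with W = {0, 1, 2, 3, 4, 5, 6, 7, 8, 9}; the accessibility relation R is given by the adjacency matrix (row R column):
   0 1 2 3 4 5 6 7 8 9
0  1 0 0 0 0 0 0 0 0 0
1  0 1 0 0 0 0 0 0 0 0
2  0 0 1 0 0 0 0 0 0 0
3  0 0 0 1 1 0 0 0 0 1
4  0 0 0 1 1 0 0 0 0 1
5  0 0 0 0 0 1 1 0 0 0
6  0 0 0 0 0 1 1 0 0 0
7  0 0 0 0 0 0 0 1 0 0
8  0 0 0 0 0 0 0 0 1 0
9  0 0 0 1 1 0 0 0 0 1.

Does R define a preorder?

Reflexive: yes — every world is R-related to itself.
Transitive: yes — every two-step R-path is closed by a direct edge.
So R is a preorder.

Yes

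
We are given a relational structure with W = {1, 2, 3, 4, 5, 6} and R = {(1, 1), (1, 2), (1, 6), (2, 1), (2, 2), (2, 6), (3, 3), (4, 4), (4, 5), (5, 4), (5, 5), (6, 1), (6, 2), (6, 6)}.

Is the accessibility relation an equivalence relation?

Reflexive: yes — every world is R-related to itself.
Symmetric: yes — every pair in R has its reverse in R.
Transitive: yes — every two-step R-path is closed by a direct edge.
So R is an equivalence relation.

Yes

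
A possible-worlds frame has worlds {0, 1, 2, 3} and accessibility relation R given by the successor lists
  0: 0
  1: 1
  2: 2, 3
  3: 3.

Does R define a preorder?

Yes

Reflexive: yes — every world is R-related to itself.
Transitive: yes — every two-step R-path is closed by a direct edge.
So R is a preorder.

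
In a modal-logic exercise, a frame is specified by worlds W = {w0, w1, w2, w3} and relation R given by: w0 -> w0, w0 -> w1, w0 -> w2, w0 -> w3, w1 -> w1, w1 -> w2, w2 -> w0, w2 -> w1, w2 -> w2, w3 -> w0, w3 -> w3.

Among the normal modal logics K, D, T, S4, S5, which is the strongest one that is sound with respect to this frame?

Serial (axiom D): yes — every world has a successor (e.g. w0 R w0).
Reflexive (axiom T): yes — every world is R-related to itself.
Transitive (axiom 4): no — w1 R w2 and w2 R w0, but not w1 R w0.
Euclidean (axiom 5): no — w0 R w1 and w0 R w3, but not w1 R w3.
So F validates K, D, T; S4 would additionally require R to be transitive. The strongest is T.

T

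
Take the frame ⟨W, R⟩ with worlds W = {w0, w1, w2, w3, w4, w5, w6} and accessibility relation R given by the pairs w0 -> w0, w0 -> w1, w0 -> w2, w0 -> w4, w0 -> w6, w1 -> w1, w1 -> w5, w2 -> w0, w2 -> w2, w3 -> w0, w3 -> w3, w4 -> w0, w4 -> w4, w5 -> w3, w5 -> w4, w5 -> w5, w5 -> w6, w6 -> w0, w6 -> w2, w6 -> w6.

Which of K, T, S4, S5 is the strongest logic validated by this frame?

Reflexive (axiom T): yes — every world is R-related to itself.
Transitive (axiom 4): no — w0 R w1 and w1 R w5, but not w0 R w5.
Euclidean (axiom 5): no — w0 R w1 and w0 R w2, but not w1 R w2.
So F validates K, T; S4 would additionally require R to be transitive. The strongest is T.

T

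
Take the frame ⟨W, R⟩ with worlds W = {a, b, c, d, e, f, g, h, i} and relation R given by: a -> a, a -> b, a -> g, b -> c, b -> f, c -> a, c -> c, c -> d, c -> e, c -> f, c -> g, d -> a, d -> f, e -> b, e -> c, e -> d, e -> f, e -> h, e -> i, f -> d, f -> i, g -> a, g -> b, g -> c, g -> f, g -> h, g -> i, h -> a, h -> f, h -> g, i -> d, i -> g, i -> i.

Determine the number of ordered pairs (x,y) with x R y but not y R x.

Enumerating: (a,b), (b,c), (b,f), (c,a), (c,d), (c,f), (d,a), (e,b), (e,d), (e,f), (e,h), (e,i), (f,i), (g,b), (g,f), (h,a), (h,f), (i,d).

18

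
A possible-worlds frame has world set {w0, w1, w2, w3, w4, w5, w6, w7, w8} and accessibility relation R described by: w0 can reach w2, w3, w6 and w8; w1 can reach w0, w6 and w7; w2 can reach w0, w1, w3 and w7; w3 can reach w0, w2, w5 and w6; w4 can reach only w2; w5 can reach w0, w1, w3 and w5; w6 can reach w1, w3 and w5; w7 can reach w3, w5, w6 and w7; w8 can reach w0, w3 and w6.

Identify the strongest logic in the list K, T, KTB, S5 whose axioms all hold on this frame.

Reflexive (axiom T): no — w0 is not related to itself.
Symmetric (axiom B): no — w0 R w6 but not w6 R w0.
Euclidean (axiom 5): no — w0 R w2 and w0 R w6, but not w2 R w6.
So F validates K; T would additionally require R to be reflexive. The strongest is K.

K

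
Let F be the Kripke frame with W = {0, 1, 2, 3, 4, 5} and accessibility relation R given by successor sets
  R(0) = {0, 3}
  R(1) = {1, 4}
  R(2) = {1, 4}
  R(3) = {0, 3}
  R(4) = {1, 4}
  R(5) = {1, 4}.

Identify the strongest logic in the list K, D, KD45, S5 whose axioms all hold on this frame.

Serial (axiom D): yes — every world has a successor (e.g. 0 R 0).
Euclidean (axiom 5): yes — any two successors of a common world are R-related.
Transitive (axiom 4): yes — every two-step R-path is closed by a direct edge.
Reflexive (axiom T): no — 2 is not related to itself.
So F validates K, D, KD45; S5 would additionally require R to be reflexive. The strongest is KD45.

KD45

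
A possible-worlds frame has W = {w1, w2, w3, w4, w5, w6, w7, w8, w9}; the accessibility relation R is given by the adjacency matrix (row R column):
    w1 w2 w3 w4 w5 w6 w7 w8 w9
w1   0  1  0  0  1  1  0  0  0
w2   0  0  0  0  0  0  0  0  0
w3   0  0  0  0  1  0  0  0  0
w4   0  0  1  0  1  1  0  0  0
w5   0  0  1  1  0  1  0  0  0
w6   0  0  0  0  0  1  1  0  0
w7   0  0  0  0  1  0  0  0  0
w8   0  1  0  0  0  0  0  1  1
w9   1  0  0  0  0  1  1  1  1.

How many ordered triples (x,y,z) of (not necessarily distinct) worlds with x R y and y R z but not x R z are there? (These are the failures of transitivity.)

Enumerating: (w1,w5,w3), (w1,w5,w4), (w1,w6,w7), (w3,w5,w3), (w3,w5,w4), (w3,w5,w6), (w4,w5,w4), (w4,w6,w7), (w5,w3,w5), (w5,w4,w5), (w5,w6,w7), (w6,w7,w5), … and 10 more.
Total: 22.

22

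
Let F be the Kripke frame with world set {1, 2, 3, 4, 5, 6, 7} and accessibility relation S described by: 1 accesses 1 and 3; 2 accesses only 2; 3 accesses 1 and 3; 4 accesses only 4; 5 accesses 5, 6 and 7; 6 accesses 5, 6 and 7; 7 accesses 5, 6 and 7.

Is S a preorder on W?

Yes

Reflexive: yes — every world is S-related to itself.
Transitive: yes — every two-step S-path is closed by a direct edge.
So S is a preorder.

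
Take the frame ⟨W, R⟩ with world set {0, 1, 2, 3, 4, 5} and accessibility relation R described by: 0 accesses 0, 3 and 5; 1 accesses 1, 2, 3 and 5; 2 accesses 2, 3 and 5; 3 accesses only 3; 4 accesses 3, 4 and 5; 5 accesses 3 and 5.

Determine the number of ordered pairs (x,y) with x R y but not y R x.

10

Enumerating: (0,3), (0,5), (1,2), (1,3), (1,5), (2,3), (2,5), (4,3), (4,5), (5,3).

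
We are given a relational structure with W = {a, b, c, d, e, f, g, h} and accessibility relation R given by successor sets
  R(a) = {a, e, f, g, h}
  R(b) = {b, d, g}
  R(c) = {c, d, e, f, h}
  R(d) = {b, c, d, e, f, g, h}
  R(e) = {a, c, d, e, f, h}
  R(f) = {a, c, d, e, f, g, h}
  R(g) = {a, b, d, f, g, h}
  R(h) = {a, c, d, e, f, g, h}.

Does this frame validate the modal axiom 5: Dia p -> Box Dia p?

Axiom 5 corresponds to the accessibility relation being Euclidean.
Euclidean: no — a R e and a R g, but not e R g.

No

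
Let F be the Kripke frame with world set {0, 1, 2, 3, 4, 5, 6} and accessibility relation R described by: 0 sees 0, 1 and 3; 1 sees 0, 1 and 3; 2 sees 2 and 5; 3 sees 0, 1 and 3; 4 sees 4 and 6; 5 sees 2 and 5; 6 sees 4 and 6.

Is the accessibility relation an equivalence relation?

Yes

Reflexive: yes — every world is R-related to itself.
Symmetric: yes — every pair in R has its reverse in R.
Transitive: yes — every two-step R-path is closed by a direct edge.
So R is an equivalence relation.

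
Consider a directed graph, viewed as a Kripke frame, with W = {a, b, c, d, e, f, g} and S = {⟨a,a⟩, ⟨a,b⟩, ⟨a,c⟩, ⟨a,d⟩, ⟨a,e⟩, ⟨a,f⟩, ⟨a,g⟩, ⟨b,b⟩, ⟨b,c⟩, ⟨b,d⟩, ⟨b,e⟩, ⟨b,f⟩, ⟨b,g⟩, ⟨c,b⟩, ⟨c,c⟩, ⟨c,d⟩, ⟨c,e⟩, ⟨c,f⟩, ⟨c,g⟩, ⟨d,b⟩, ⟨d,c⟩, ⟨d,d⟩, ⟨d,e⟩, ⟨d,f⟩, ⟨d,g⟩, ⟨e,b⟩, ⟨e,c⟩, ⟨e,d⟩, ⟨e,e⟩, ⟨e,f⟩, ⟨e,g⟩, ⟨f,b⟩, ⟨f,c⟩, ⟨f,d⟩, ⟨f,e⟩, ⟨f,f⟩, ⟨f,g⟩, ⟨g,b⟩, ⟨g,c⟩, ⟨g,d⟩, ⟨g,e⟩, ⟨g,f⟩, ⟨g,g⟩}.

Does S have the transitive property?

Yes

Transitive: yes — every two-step S-path is closed by a direct edge.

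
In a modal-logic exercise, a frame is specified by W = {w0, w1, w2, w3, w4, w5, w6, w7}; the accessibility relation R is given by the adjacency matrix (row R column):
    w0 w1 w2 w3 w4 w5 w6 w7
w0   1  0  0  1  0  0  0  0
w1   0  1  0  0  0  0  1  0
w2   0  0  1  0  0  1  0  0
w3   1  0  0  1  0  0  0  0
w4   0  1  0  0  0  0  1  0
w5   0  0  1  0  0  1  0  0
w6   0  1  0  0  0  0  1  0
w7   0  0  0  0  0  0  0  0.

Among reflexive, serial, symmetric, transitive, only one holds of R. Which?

Reflexive: no — w4 is not related to itself.
Serial: no — w7 has no R-successor.
Symmetric: no — w4 R w1 but not w1 R w4.
Transitive: yes — every two-step R-path is closed by a direct edge.
Only transitive holds.

transitive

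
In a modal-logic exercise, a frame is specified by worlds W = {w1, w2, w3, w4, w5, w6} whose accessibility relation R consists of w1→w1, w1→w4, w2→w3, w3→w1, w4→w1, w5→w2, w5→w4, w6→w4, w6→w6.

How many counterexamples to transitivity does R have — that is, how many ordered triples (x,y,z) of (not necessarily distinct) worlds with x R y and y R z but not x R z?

6

Enumerating: (w2,w3,w1), (w3,w1,w4), (w4,w1,w4), (w5,w2,w3), (w5,w4,w1), (w6,w4,w1).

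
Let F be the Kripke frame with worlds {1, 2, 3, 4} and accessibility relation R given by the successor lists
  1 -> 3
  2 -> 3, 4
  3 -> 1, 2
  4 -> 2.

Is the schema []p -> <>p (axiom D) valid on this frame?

Axiom D corresponds to the accessibility relation being serial.
Serial: yes — every world has a successor (e.g. 1 R 3).

Yes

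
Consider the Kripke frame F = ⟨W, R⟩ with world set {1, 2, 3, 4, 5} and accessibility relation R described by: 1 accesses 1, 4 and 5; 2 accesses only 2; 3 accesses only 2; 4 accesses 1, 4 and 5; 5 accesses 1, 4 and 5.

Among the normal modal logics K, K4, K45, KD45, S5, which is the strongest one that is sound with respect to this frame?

Transitive (axiom 4): yes — every two-step R-path is closed by a direct edge.
Euclidean (axiom 5): yes — any two successors of a common world are R-related.
Serial (axiom D): yes — every world has a successor (e.g. 1 R 1).
Reflexive (axiom T): no — 3 is not related to itself.
So F validates K, K4, K45, KD45; S5 would additionally require R to be reflexive. The strongest is KD45.

KD45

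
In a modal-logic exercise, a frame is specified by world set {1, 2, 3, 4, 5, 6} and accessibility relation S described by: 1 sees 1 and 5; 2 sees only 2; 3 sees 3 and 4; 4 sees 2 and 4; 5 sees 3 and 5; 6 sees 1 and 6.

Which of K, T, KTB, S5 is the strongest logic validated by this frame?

Reflexive (axiom T): yes — every world is S-related to itself.
Symmetric (axiom B): no — 1 S 5 but not 5 S 1.
Euclidean (axiom 5): no — 1 S 5 and 1 S 1, but not 5 S 1.
So F validates K, T; KTB would additionally require S to be symmetric. The strongest is T.

T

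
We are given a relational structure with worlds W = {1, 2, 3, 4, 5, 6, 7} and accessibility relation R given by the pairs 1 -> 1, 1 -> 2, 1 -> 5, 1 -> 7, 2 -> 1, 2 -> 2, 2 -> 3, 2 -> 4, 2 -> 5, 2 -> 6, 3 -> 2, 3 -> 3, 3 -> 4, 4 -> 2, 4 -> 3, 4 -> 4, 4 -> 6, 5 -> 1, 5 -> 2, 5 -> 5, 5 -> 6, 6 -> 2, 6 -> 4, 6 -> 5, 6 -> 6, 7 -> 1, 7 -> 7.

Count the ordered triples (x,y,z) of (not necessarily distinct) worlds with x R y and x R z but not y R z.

Enumerating: (1,2,7), (1,5,7), (1,7,2), (1,7,5), (2,1,3), (2,1,4), (2,1,6), (2,3,1), (2,3,5), (2,3,6), (2,4,1), (2,4,5), … and 10 more.
Total: 22.

22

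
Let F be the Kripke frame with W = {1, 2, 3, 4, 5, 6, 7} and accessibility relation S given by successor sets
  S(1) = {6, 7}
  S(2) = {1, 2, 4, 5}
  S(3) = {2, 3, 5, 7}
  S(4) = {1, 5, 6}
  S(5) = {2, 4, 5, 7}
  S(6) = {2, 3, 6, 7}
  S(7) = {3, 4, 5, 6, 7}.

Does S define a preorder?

No

Reflexive: no — 1 is not related to itself.
Transitive: no — 1 S 6 and 6 S 2, but not 1 S 2.
So S is not a preorder.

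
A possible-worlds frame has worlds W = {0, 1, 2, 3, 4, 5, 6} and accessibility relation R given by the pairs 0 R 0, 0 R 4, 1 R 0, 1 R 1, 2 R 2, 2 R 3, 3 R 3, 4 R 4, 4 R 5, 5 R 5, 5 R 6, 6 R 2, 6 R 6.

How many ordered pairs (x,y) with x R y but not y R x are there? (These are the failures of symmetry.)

Enumerating: (0,4), (1,0), (2,3), (4,5), (5,6), (6,2).

6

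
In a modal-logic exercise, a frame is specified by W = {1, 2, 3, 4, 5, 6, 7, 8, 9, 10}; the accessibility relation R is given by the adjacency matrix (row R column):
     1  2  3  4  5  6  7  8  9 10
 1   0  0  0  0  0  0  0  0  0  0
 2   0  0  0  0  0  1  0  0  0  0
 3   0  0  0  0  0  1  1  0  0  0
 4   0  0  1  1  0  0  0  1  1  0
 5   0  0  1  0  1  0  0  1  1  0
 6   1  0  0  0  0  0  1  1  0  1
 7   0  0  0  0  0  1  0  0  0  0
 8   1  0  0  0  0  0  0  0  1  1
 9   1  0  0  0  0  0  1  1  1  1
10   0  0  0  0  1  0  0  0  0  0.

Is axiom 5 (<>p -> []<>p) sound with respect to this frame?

The schema 5 characterises exactly the Euclidean frames.
Euclidean: no — 4 R 3 and 4 R 8, but not 3 R 8.

No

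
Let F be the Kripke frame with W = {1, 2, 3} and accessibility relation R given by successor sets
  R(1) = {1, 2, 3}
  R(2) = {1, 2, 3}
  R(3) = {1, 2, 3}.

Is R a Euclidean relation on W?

Euclidean: yes — any two successors of a common world are R-related.

Yes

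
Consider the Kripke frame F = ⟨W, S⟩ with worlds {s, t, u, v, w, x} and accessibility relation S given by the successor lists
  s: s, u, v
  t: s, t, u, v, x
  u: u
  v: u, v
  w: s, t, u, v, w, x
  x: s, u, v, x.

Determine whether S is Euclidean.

Euclidean: no — s S u and s S v, but not u S v.

No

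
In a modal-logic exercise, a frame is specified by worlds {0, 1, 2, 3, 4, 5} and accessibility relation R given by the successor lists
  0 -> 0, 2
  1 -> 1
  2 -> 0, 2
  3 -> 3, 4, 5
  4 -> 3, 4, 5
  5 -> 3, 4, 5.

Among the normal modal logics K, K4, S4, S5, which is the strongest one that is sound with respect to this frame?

S5

Transitive (axiom 4): yes — every two-step R-path is closed by a direct edge.
Reflexive (axiom T): yes — every world is R-related to itself.
Euclidean (axiom 5): yes — any two successors of a common world are R-related.
So F validates K, K4, S4, S5. The strongest is S5.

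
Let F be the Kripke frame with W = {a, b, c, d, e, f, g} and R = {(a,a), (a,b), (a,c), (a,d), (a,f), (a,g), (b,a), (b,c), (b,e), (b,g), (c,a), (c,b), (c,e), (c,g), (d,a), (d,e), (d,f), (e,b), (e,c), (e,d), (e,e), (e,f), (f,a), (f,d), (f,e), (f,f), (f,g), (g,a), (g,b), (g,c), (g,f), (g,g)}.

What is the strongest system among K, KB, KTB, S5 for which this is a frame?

Symmetric (axiom B): yes — every pair in R has its reverse in R.
Reflexive (axiom T): no — b is not related to itself.
Euclidean (axiom 5): no — a R b and a R d, but not b R d.
So F validates K, KB; KTB would additionally require R to be reflexive. The strongest is KB.

KB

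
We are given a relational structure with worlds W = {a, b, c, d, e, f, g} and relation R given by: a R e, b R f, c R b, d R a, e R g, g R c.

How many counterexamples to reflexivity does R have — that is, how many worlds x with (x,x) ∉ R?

7

Enumerating: a, b, c, d, e, f, g.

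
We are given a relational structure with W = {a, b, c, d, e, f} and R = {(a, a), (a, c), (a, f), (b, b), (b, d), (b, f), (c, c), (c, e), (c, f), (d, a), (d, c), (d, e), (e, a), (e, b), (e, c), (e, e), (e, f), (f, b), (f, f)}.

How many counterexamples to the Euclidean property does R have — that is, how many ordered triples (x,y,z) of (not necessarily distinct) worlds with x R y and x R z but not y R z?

21

Enumerating: (a,c,a), (a,f,a), (a,f,c), (b,d,b), (b,d,d), (b,d,f), (b,f,d), (c,f,c), (c,f,e), (d,a,e), (d,c,a), (e,a,b), … and 9 more.
Total: 21.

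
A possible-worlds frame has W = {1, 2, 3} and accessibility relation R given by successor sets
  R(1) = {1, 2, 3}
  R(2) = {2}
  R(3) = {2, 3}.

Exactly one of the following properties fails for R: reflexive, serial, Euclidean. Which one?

Euclidean

Reflexive: yes — every world is R-related to itself.
Serial: yes — every world has a successor (e.g. 1 R 1).
Euclidean: no — 1 R 2 and 1 R 3, but not 2 R 3.
Only Euclidean fails.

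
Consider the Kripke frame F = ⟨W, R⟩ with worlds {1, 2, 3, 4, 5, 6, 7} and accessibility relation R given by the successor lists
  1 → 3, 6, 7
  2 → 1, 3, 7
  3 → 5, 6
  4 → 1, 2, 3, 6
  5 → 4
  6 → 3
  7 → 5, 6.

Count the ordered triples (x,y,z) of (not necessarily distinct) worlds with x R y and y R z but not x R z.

Enumerating: (1,3,5), (1,7,5), (2,1,6), (2,3,5), (2,3,6), (2,7,5), (2,7,6), (3,5,4), (3,6,3), (4,1,7), (4,2,7), (4,3,5), … and 8 more.
Total: 20.

20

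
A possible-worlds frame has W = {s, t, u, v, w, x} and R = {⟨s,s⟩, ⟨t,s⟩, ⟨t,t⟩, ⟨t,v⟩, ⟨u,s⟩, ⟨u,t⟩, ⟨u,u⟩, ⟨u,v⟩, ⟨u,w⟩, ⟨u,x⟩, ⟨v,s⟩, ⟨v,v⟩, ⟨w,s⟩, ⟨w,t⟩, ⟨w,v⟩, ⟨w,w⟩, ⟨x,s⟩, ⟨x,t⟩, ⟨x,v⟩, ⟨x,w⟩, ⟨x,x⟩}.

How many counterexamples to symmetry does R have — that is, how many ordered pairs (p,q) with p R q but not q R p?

15

Enumerating: (t,s), (t,v), (u,s), (u,t), (u,v), (u,w), (u,x), (v,s), (w,s), (w,t), (w,v), (x,s), (x,t), (x,v), (x,w).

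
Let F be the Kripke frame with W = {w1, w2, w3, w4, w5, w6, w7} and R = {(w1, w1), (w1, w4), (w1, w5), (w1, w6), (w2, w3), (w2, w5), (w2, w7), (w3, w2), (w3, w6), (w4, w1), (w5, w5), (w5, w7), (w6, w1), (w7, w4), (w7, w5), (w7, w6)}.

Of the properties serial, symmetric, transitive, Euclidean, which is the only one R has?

serial

Serial: yes — every world has a successor (e.g. w1 R w1).
Symmetric: no — w1 R w5 but not w5 R w1.
Transitive: no — w1 R w5 and w5 R w7, but not w1 R w7.
Euclidean: no — w1 R w4 and w1 R w5, but not w4 R w5.
Only serial holds.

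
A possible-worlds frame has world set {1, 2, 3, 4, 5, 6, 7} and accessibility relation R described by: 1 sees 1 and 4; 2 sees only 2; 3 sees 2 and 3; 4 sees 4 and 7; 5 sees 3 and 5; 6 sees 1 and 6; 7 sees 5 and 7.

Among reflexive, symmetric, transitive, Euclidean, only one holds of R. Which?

reflexive

Reflexive: yes — every world is R-related to itself.
Symmetric: no — 1 R 4 but not 4 R 1.
Transitive: no — 1 R 4 and 4 R 7, but not 1 R 7.
Euclidean: no — 1 R 4 and 1 R 1, but not 4 R 1.
Only reflexive holds.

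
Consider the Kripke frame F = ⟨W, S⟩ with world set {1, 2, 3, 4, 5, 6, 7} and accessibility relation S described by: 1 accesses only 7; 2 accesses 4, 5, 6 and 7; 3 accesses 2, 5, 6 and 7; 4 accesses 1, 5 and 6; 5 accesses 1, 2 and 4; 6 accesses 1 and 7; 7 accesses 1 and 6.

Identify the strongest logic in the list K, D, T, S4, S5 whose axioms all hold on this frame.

Serial (axiom D): yes — every world has a successor (e.g. 1 S 7).
Reflexive (axiom T): no — 1 is not related to itself.
Transitive (axiom 4): no — 1 S 7 and 7 S 6, but not 1 S 6.
Euclidean (axiom 5): no — 2 S 4 and 2 S 7, but not 4 S 7.
So F validates K, D; T would additionally require S to be reflexive. The strongest is D.

D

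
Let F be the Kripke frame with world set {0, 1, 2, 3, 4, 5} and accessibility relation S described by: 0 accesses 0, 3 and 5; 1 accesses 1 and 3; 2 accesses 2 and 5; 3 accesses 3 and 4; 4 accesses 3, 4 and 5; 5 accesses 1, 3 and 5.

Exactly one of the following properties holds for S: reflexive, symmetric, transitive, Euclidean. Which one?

Reflexive: yes — every world is S-related to itself.
Symmetric: no — 0 S 3 but not 3 S 0.
Transitive: no — 0 S 3 and 3 S 4, but not 0 S 4.
Euclidean: no — 0 S 3 and 0 S 5, but not 3 S 5.
Only reflexive holds.

reflexive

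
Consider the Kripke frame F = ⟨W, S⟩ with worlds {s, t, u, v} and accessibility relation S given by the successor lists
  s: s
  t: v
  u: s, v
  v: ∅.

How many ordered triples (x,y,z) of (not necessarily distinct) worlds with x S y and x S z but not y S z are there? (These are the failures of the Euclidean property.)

4

Enumerating: (t,v,v), (u,s,v), (u,v,s), (u,v,v).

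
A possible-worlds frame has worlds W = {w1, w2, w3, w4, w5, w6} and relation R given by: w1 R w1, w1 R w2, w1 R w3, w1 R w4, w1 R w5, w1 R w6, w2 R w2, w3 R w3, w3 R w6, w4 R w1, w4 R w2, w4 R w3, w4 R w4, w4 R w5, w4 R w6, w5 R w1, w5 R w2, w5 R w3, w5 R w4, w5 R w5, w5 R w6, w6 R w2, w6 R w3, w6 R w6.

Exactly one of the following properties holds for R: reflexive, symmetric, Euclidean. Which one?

Reflexive: yes — every world is R-related to itself.
Symmetric: no — w1 R w2 but not w2 R w1.
Euclidean: no — w1 R w2 and w1 R w3, but not w2 R w3.
Only reflexive holds.

reflexive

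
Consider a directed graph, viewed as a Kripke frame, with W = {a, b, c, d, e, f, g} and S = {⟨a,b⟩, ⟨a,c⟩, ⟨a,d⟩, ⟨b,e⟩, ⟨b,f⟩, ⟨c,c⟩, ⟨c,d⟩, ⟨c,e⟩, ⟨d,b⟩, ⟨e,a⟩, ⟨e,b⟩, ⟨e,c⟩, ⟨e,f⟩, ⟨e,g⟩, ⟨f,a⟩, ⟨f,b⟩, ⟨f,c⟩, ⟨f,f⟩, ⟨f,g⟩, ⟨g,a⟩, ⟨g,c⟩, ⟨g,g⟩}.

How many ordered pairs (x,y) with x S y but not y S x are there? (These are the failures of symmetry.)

Enumerating: (a,b), (a,c), (a,d), (c,d), (d,b), (e,a), (e,f), (e,g), (f,a), (f,c), (f,g), (g,a), (g,c).

13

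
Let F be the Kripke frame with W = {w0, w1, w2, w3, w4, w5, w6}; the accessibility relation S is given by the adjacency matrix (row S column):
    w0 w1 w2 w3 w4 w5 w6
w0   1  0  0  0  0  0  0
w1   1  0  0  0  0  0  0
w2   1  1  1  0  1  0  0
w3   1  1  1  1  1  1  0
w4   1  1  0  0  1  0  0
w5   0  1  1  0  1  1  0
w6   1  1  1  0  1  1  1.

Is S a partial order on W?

Reflexive: no — w1 is not related to itself.
Transitive: no — w5 S w1 and w1 S w0, but not w5 S w0.
Antisymmetric: yes — no distinct pair is related both ways.
So S is not a partial order.

No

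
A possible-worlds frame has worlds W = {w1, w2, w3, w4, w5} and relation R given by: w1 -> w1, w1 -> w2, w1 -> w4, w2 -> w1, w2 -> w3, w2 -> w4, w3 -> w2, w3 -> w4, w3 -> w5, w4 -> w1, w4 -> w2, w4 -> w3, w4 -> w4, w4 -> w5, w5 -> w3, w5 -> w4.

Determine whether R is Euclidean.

Euclidean: no — w2 R w1 and w2 R w3, but not w1 R w3.

No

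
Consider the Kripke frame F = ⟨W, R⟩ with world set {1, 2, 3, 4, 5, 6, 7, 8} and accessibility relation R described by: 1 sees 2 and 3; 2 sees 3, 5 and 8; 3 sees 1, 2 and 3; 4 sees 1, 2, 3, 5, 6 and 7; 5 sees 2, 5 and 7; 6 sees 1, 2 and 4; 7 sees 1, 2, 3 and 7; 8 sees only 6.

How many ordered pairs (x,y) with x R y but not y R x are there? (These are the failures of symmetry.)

14

Enumerating: (1,2), (2,8), (4,1), (4,2), (4,3), (4,5), (4,7), (5,7), (6,1), (6,2), (7,1), (7,2), (7,3), (8,6).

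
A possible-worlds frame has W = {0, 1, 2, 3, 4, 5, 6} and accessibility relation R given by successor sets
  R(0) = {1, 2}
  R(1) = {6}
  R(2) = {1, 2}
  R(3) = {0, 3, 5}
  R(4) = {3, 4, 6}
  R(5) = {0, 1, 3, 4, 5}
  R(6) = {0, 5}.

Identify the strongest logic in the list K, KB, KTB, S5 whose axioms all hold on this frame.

Symmetric (axiom B): no — 0 R 1 but not 1 R 0.
Reflexive (axiom T): no — 0 is not related to itself.
Euclidean (axiom 5): no — 0 R 1 and 0 R 2, but not 1 R 2.
So F validates K; KB would additionally require R to be symmetric. The strongest is K.

K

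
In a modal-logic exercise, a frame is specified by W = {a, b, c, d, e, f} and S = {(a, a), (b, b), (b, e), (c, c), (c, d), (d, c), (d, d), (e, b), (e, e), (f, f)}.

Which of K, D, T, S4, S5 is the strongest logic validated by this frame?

Serial (axiom D): yes — every world has a successor (e.g. a S a).
Reflexive (axiom T): yes — every world is S-related to itself.
Transitive (axiom 4): yes — every two-step S-path is closed by a direct edge.
Euclidean (axiom 5): yes — any two successors of a common world are S-related.
So F validates K, D, T, S4, S5. The strongest is S5.

S5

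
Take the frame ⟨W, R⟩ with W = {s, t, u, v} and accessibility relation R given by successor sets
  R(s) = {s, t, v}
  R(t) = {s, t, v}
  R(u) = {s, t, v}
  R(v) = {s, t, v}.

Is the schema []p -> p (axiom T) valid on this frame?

No

Axiom T corresponds to the accessibility relation being reflexive.
Reflexive: no — u is not related to itself.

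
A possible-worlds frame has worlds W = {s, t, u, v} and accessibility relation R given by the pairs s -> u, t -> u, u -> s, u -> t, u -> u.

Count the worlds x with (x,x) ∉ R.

Enumerating: s, t, v.

3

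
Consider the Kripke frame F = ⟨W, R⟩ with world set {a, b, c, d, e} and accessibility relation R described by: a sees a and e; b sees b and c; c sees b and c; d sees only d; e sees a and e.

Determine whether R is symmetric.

Symmetric: yes — every pair in R has its reverse in R.

Yes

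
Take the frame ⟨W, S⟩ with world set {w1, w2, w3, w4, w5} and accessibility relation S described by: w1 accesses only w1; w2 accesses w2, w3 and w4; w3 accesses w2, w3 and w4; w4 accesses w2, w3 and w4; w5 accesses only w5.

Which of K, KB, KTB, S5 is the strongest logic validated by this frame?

Symmetric (axiom B): yes — every pair in S has its reverse in S.
Reflexive (axiom T): yes — every world is S-related to itself.
Euclidean (axiom 5): yes — any two successors of a common world are S-related.
So F validates K, KB, KTB, S5. The strongest is S5.

S5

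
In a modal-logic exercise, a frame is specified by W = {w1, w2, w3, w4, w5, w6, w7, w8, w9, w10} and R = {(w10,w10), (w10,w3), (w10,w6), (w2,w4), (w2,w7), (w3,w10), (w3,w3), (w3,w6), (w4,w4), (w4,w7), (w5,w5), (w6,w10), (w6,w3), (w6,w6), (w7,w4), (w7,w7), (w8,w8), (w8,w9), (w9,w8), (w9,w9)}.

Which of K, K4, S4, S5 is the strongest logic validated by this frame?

Transitive (axiom 4): yes — every two-step R-path is closed by a direct edge.
Reflexive (axiom T): no — w1 is not related to itself.
Euclidean (axiom 5): yes — any two successors of a common world are R-related.
So F validates K, K4; S4 would additionally require R to be reflexive. The strongest is K4.

K4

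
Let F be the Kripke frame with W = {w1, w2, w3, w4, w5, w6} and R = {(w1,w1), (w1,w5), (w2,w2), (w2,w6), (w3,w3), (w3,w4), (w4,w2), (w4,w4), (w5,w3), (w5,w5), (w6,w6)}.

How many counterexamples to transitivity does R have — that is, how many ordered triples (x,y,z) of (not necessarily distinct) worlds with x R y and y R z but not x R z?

Enumerating: (w1,w5,w3), (w3,w4,w2), (w4,w2,w6), (w5,w3,w4).

4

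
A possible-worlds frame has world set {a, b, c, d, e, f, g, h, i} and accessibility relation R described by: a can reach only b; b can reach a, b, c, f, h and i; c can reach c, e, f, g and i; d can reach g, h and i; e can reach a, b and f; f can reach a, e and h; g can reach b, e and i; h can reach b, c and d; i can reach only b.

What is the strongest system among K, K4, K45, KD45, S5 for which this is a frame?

K

Transitive (axiom 4): no — a R b and b R c, but not a R c.
Euclidean (axiom 5): no — b R a and b R c, but not a R c.
Serial (axiom D): yes — every world has a successor (e.g. a R b).
Reflexive (axiom T): no — a is not related to itself.
So F validates K; K4 would additionally require R to be transitive. The strongest is K.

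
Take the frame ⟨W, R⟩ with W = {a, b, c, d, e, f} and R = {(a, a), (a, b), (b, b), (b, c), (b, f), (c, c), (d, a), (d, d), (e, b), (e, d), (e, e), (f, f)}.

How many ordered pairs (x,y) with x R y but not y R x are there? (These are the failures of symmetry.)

Enumerating: (a,b), (b,c), (b,f), (d,a), (e,b), (e,d).

6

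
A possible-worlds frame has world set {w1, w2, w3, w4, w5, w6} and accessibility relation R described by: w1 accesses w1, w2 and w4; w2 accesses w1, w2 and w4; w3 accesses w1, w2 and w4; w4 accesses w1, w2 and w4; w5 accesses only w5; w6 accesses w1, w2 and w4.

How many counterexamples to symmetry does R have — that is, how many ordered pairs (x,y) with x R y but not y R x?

Enumerating: (w3,w1), (w3,w2), (w3,w4), (w6,w1), (w6,w2), (w6,w4).

6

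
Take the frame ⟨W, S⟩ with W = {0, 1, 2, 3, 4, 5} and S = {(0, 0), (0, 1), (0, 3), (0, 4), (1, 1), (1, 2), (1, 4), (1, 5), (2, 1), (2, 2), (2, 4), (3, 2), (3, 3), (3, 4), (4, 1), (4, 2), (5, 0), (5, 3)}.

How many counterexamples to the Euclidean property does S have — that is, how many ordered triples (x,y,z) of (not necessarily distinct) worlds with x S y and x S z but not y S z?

19

Enumerating: (0,1,0), (0,1,3), (0,3,0), (0,3,1), (0,4,0), (0,4,3), (0,4,4), (1,2,5), (1,4,4), (1,4,5), (1,5,1), (1,5,2), … and 7 more.
Total: 19.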